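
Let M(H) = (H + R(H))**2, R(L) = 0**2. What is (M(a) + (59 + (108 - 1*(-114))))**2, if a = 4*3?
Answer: 180625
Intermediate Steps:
a = 12
R(L) = 0
M(H) = H**2 (M(H) = (H + 0)**2 = H**2)
(M(a) + (59 + (108 - 1*(-114))))**2 = (12**2 + (59 + (108 - 1*(-114))))**2 = (144 + (59 + (108 + 114)))**2 = (144 + (59 + 222))**2 = (144 + 281)**2 = 425**2 = 180625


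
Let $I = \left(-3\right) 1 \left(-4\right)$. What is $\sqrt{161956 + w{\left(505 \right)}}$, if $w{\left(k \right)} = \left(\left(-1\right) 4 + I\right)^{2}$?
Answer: $2 \sqrt{40505} \approx 402.52$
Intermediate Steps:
$I = 12$ ($I = \left(-3\right) \left(-4\right) = 12$)
$w{\left(k \right)} = 64$ ($w{\left(k \right)} = \left(\left(-1\right) 4 + 12\right)^{2} = \left(-4 + 12\right)^{2} = 8^{2} = 64$)
$\sqrt{161956 + w{\left(505 \right)}} = \sqrt{161956 + 64} = \sqrt{162020} = 2 \sqrt{40505}$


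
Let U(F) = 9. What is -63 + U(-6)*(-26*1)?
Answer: -297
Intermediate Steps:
-63 + U(-6)*(-26*1) = -63 + 9*(-26*1) = -63 + 9*(-26) = -63 - 234 = -297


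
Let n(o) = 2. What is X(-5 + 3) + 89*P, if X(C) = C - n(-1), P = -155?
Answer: -13799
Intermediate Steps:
X(C) = -2 + C (X(C) = C - 1*2 = C - 2 = -2 + C)
X(-5 + 3) + 89*P = (-2 + (-5 + 3)) + 89*(-155) = (-2 - 2) - 13795 = -4 - 13795 = -13799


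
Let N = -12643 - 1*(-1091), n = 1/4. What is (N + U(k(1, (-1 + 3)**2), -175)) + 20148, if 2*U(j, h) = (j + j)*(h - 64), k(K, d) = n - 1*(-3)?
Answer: 31277/4 ≈ 7819.3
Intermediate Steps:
n = 1/4 ≈ 0.25000
k(K, d) = 13/4 (k(K, d) = 1/4 - 1*(-3) = 1/4 + 3 = 13/4)
U(j, h) = j*(-64 + h) (U(j, h) = ((j + j)*(h - 64))/2 = ((2*j)*(-64 + h))/2 = (2*j*(-64 + h))/2 = j*(-64 + h))
N = -11552 (N = -12643 + 1091 = -11552)
(N + U(k(1, (-1 + 3)**2), -175)) + 20148 = (-11552 + 13*(-64 - 175)/4) + 20148 = (-11552 + (13/4)*(-239)) + 20148 = (-11552 - 3107/4) + 20148 = -49315/4 + 20148 = 31277/4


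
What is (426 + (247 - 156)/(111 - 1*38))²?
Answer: 972753721/5329 ≈ 1.8254e+5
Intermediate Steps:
(426 + (247 - 156)/(111 - 1*38))² = (426 + 91/(111 - 38))² = (426 + 91/73)² = (31189/73)² = 972753721/5329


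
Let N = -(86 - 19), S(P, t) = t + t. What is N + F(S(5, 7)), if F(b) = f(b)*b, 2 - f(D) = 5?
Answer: -109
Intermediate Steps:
f(D) = -3 (f(D) = 2 - 1*5 = 2 - 5 = -3)
S(P, t) = 2*t
F(b) = -3*b
N = -67 (N = -1*67 = -67)
N + F(S(5, 7)) = -67 - 6*7 = -67 - 3*14 = -67 - 42 = -109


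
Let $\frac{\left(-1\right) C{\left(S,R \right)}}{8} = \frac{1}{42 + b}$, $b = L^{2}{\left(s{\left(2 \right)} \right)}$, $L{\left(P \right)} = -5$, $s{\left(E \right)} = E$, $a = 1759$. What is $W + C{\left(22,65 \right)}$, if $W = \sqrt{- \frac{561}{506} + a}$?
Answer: $- \frac{8}{67} + \frac{\sqrt{3719698}}{46} \approx 41.808$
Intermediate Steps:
$b = 25$ ($b = \left(-5\right)^{2} = 25$)
$W = \frac{\sqrt{3719698}}{46}$ ($W = \sqrt{- \frac{561}{506} + 1759} = \sqrt{\left(-561\right) \frac{1}{506} + 1759} = \sqrt{- \frac{51}{46} + 1759} = \sqrt{\frac{80863}{46}} = \frac{\sqrt{3719698}}{46} \approx 41.927$)
$C{\left(S,R \right)} = - \frac{8}{67}$ ($C{\left(S,R \right)} = - \frac{8}{42 + 25} = - \frac{8}{67}$)
$W + C{\left(22,65 \right)} = \frac{\sqrt{3719698}}{46} - \frac{8}{67} = - \frac{8}{67} + \frac{\sqrt{3719698}}{46}$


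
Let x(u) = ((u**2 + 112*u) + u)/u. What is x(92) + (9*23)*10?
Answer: 2275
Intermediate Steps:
x(u) = (u**2 + 113*u)/u
x(92) + (9*23)*10 = (113 + 92) + (9*23)*10 = 205 + 207*10 = 205 + 2070 = 2275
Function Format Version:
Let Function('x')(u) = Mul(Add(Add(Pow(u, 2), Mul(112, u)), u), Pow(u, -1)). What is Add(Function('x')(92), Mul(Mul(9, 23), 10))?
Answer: 2275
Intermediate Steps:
Function('x')(u) = Mul(Pow(u, -1), Add(Pow(u, 2), Mul(113, u))) (Function('x')(u) = Mul(Add(Pow(u, 2), Mul(113, u)), Pow(u, -1)) = Mul(Pow(u, -1), Add(Pow(u, 2), Mul(113, u))))
Add(Function('x')(92), Mul(Mul(9, 23), 10)) = Add(Add(113, 92), Mul(Mul(9, 23), 10)) = Add(205, Mul(207, 10)) = Add(205, 2070) = 2275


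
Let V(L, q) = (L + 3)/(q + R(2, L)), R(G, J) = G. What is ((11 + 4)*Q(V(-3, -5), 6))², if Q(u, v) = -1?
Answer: 225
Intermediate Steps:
V(L, q) = (3 + L)/(2 + q) (V(L, q) = (L + 3)/(q + 2) = (3 + L)/(2 + q))
((11 + 4)*Q(V(-3, -5), 6))² = ((11 + 4)*(-1))² = (15*(-1))² = (-15)² = 225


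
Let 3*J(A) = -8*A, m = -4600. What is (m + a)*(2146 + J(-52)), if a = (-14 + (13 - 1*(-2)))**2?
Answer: -10507182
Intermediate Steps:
J(A) = -8*A/3 (J(A) = (-8*A)/3 = -8*A/3)
a = 1 (a = (-14 + (13 + 2))**2 = (-14 + 15)**2 = 1**2 = 1)
(m + a)*(2146 + J(-52)) = (-4600 + 1)*(2146 - 8/3*(-52)) = -4599*(2146 + 416/3) = -4599*6854/3 = -10507182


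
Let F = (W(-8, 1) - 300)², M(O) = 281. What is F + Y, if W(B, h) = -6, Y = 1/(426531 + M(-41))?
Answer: 39964968433/426812 ≈ 93636.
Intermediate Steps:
Y = 1/426812 (Y = 1/(426531 + 281) = 1/426812 ≈ 2.3430e-6)
F = 93636 (F = (-6 - 300)² = (-306)² = 93636)
F + Y = 93636 + 1/426812 = 39964968433/426812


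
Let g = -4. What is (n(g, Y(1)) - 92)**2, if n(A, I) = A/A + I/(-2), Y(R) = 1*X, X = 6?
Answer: 8836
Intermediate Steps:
Y(R) = 6 (Y(R) = 1*6 = 6)
n(A, I) = 1 - I/2 (n(A, I) = 1 + I*(-1/2) = 1 - I/2)
(n(g, Y(1)) - 92)**2 = ((1 - 1/2*6) - 92)**2 = ((1 - 3) - 92)**2 = (-2 - 92)**2 = (-94)**2 = 8836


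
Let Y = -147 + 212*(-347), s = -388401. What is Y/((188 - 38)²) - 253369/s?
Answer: -7642874537/2913007500 ≈ -2.6237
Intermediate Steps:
Y = -73711 (Y = -147 - 73564 = -73711)
Y/((188 - 38)²) - 253369/s = -73711/(188 - 38)² - 253369/(-388401) = -73711/(150²) - 253369*(-1/388401) = -73711/22500 + 253369/388401 = -7642874537/2913007500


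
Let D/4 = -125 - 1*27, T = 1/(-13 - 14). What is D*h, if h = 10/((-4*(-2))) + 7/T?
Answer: 114152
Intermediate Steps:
T = -1/27 (T = 1/(-27) = -1/27 ≈ -0.037037)
h = -751/4 (h = 10/((-4*(-2))) + 7/(-1/27) = 10/8 + 7*(-27) = 10*(⅛) - 189 = 5/4 - 189 = -751/4 ≈ -187.75)
D = -608 (D = 4*(-125 - 1*27) = 4*(-125 - 27) = 4*(-152) = -608)
D*h = -608*(-751/4) = 114152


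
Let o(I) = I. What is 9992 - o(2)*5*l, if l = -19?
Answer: 10182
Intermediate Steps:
9992 - o(2)*5*l = 9992 - 2*5*(-19) = 9992 - 10*(-19) = 9992 - 1*(-190) = 9992 + 190 = 10182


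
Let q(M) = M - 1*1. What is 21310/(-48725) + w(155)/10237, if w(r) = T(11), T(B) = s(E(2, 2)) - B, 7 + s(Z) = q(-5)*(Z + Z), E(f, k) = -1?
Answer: -43688564/99759565 ≈ -0.43794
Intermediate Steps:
q(M) = -1 + M (q(M) = M - 1 = -1 + M)
s(Z) = -7 - 12*Z (s(Z) = -7 + (-1 - 5)*(Z + Z) = -7 - 12*Z)
T(B) = 5 - B (T(B) = (-7 - 12*(-1)) - B = (-7 + 12) - B = 5 - B)
w(r) = -6 (w(r) = 5 - 1*11 = 5 - 11 = -6)
21310/(-48725) + w(155)/10237 = 21310/(-48725) - 6/10237 = 21310*(-1/48725) - 6*1/10237 = -4262/9745 - 6/10237 = -43688564/99759565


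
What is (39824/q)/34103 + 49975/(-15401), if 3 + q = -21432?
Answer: -36532228634299/11258097194805 ≈ -3.2450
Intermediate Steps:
q = -21435 (q = -3 - 21432 = -21435)
(39824/q)/34103 + 49975/(-15401) = (39824/(-21435))/34103 + 49975/(-15401) = (39824*(-1/21435))*(1/34103) + 49975*(-1/15401) = -39824/21435*1/34103 - 49975/15401 = -39824/730997805 - 49975/15401 = -36532228634299/11258097194805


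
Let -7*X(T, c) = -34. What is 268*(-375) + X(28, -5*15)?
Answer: -703466/7 ≈ -1.0050e+5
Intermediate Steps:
X(T, c) = 34/7 (X(T, c) = -1/7*(-34) = 34/7)
268*(-375) + X(28, -5*15) = 268*(-375) + 34/7 = -100500 + 34/7 = -703466/7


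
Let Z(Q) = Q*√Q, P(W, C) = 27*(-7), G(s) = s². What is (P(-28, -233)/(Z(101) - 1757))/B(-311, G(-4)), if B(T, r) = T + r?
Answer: -332073/606740660 - 19089*√101/606740660 ≈ -0.00086349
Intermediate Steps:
P(W, C) = -189
Z(Q) = Q^(3/2)
(P(-28, -233)/(Z(101) - 1757))/B(-311, G(-4)) = (-189/(101^(3/2) - 1757))/(-311 + (-4)²) = (-189/(101*√101 - 1757))/(-311 + 16) = -189/(-1757 + 101*√101)/(-295) = -189/(-1757 + 101*√101)*(-1/295) = 189/(295*(-1757 + 101*√101))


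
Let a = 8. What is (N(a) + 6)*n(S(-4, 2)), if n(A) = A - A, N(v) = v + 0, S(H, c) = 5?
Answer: 0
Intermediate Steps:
N(v) = v
n(A) = 0
(N(a) + 6)*n(S(-4, 2)) = (8 + 6)*0 = 14*0 = 0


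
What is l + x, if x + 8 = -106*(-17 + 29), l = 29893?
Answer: 28613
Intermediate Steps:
x = -1280 (x = -8 - 106*(-17 + 29) = -8 - 106*12 = -8 - 1272 = -1280)
l + x = 29893 - 1280 = 28613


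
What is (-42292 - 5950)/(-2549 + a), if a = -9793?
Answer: 24121/6171 ≈ 3.9088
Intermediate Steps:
(-42292 - 5950)/(-2549 + a) = (-42292 - 5950)/(-2549 - 9793) = -48242/(-12342) = -48242*(-1/12342) = 24121/6171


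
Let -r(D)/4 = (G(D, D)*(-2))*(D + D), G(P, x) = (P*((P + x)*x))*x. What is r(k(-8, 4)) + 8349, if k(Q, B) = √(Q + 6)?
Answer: 8349 + 128*I*√2 ≈ 8349.0 + 181.02*I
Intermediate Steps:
k(Q, B) = √(6 + Q)
G(P, x) = P*x²*(P + x) (G(P, x) = (P*(x*(P + x)))*x = (P*x*(P + x))*x = P*x²*(P + x))
r(D) = 32*D⁵ (r(D) = -4*(D*D²*(D + D))*(-2)*(D + D) = -4*(D*D²*(2*D))*(-2)*2*D = -4*(2*D⁴)*(-2)*2*D = -4*(-4*D⁴)*2*D = -(-32)*D⁵ = 32*D⁵)
r(k(-8, 4)) + 8349 = 32*(√(6 - 8))⁵ + 8349 = 32*(√(-2))⁵ + 8349 = 32*(I*√2)⁵ + 8349 = 32*(4*I*√2) + 8349 = 128*I*√2 + 8349 = 8349 + 128*I*√2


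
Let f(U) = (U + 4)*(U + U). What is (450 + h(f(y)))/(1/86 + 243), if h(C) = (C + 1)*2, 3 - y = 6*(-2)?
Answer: 136912/20899 ≈ 6.5511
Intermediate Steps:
y = 15 (y = 3 - 6*(-2) = 3 - 1*(-12) = 3 + 12 = 15)
f(U) = 2*U*(4 + U) (f(U) = (4 + U)*(2*U) = 2*U*(4 + U))
h(C) = 2 + 2*C (h(C) = (1 + C)*2 = 2 + 2*C)
(450 + h(f(y)))/(1/86 + 243) = (450 + (2 + 2*(2*15*(4 + 15))))/(1/86 + 243) = (450 + (2 + 2*(2*15*19)))/(1/86 + 243) = (450 + (2 + 2*570))/(20899/86) = (450 + (2 + 1140))*(86/20899) = (450 + 1142)*(86/20899) = 1592*(86/20899) = 136912/20899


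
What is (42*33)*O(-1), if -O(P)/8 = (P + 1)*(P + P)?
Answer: 0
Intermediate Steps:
O(P) = -16*P*(1 + P) (O(P) = -8*(P + 1)*(P + P) = -8*(1 + P)*2*P = -16*P*(1 + P))
(42*33)*O(-1) = (42*33)*(-16*(-1)*(1 - 1)) = 1386*(-16*(-1)*0) = 1386*0 = 0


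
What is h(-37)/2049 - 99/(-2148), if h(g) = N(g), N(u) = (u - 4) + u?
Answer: 3923/489028 ≈ 0.0080220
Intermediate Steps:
N(u) = -4 + 2*u (N(u) = (-4 + u) + u = -4 + 2*u)
h(g) = -4 + 2*g
h(-37)/2049 - 99/(-2148) = (-4 + 2*(-37))/2049 - 99/(-2148) = (-4 - 74)*(1/2049) - 99*(-1/2148) = -78*1/2049 + 33/716 = -26/683 + 33/716 = 3923/489028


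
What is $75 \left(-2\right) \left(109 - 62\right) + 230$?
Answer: $-6820$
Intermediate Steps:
$75 \left(-2\right) \left(109 - 62\right) + 230 = - 150 \left(109 - 62\right) + 230 = \left(-150\right) 47 + 230 = -7050 + 230 = -6820$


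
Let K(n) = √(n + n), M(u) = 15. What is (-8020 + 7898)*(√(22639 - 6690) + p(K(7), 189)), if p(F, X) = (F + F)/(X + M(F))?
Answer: -122*√15949 - 61*√14/51 ≈ -15412.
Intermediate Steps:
K(n) = √2*√n (K(n) = √(2*n) = √2*√n)
p(F, X) = 2*F/(15 + X) (p(F, X) = (F + F)/(X + 15) = (2*F)/(15 + X) = 2*F/(15 + X))
(-8020 + 7898)*(√(22639 - 6690) + p(K(7), 189)) = (-8020 + 7898)*(√(22639 - 6690) + 2*(√2*√7)/(15 + 189)) = -122*(√15949 + 2*√14/204) = -122*(√15949 + 2*√14*(1/204)) = -122*(√15949 + √14/102) = -122*√15949 - 61*√14/51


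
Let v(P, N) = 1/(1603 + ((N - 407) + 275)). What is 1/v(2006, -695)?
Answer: 776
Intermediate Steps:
v(P, N) = 1/(1471 + N) (v(P, N) = 1/(1603 + ((-407 + N) + 275)) = 1/(1603 + (-132 + N)) = 1/(1471 + N))
1/v(2006, -695) = 1/(1/(1471 - 695)) = 1/(1/776) = 776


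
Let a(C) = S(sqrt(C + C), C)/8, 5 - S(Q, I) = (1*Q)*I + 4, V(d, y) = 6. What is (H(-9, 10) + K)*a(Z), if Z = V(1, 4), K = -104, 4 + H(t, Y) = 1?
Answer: -107/8 + 321*sqrt(3)/2 ≈ 264.62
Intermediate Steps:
H(t, Y) = -3 (H(t, Y) = -4 + 1 = -3)
S(Q, I) = 1 - I*Q (S(Q, I) = 5 - ((1*Q)*I + 4) = 5 - (Q*I + 4) = 5 - (I*Q + 4) = 5 - (4 + I*Q) = 5 + (-4 - I*Q) = 1 - I*Q)
Z = 6
a(C) = 1/8 - sqrt(2)*C**(3/2)/8 (a(C) = (1 - C*sqrt(C + C))/8 = (1 - C*sqrt(2*C))*(1/8) = (1 - C*sqrt(2)*sqrt(C))*(1/8) = (1 - sqrt(2)*C**(3/2))*(1/8) = 1/8 - sqrt(2)*C**(3/2)/8)
(H(-9, 10) + K)*a(Z) = (-3 - 104)*(1/8 - sqrt(2)*6**(3/2)/8) = -107*(1/8 - sqrt(2)*6*sqrt(6)/8) = -107*(1/8 - 3*sqrt(3)/2) = -107/8 + 321*sqrt(3)/2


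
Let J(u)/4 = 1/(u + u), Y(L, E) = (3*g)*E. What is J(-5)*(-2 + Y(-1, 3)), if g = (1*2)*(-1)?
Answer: 8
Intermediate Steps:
g = -2 (g = 2*(-1) = -2)
Y(L, E) = -6*E (Y(L, E) = (3*(-2))*E = -6*E)
J(u) = 2/u (J(u) = 4/(u + u) = 4/((2*u)) = 4*(1/(2*u)) = 2/u)
J(-5)*(-2 + Y(-1, 3)) = (2/(-5))*(-2 - 6*3) = (2*(-1/5))*(-2 - 18) = -2/5*(-20) = 8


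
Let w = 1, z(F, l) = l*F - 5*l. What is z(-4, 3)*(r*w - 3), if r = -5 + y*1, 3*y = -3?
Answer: 243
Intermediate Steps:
y = -1 (y = (⅓)*(-3) = -1)
z(F, l) = -5*l + F*l (z(F, l) = F*l - 5*l = -5*l + F*l)
r = -6 (r = -5 - 1*1 = -5 - 1 = -6)
z(-4, 3)*(r*w - 3) = (3*(-5 - 4))*(-6*1 - 3) = (3*(-9))*(-6 - 3) = -27*(-9) = 243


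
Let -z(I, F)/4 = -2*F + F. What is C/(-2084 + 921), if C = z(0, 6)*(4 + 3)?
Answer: -168/1163 ≈ -0.14445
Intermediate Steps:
z(I, F) = 4*F (z(I, F) = -4*(-2*F + F) = -(-4)*F = 4*F)
C = 168 (C = (4*6)*(4 + 3) = 24*7 = 168)
C/(-2084 + 921) = 168/(-2084 + 921) = 168/(-1163) = -1/1163*168 = -168/1163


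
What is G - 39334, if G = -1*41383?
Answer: -80717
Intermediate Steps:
G = -41383
G - 39334 = -41383 - 39334 = -80717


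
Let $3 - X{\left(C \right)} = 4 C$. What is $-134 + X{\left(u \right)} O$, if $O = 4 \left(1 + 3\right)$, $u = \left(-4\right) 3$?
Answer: $682$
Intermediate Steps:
$u = -12$
$O = 16$ ($O = 4 \cdot 4 = 16$)
$X{\left(C \right)} = 3 - 4 C$
$-134 + X{\left(u \right)} O = -134 + \left(3 - -48\right) 16 = -134 + \left(3 + 48\right) 16 = -134 + 51 \cdot 16 = -134 + 816 = 682$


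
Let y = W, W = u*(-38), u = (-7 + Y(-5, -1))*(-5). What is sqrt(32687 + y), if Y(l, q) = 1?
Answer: sqrt(31547) ≈ 177.61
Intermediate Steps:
u = 30 (u = (-7 + 1)*(-5) = -6*(-5) = 30)
W = -1140 (W = 30*(-38) = -1140)
y = -1140
sqrt(32687 + y) = sqrt(32687 - 1140) = sqrt(31547)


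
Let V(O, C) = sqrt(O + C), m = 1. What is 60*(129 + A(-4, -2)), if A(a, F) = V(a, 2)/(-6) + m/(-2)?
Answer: 7710 - 10*I*sqrt(2) ≈ 7710.0 - 14.142*I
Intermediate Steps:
V(O, C) = sqrt(C + O)
A(a, F) = -1/2 - sqrt(2 + a)/6 (A(a, F) = sqrt(2 + a)/(-6) + 1/(-2) = sqrt(2 + a)*(-1/6) + 1*(-1/2) = -sqrt(2 + a)/6 - 1/2 = -1/2 - sqrt(2 + a)/6)
60*(129 + A(-4, -2)) = 60*(129 + (-1/2 - sqrt(2 - 4)/6)) = 60*(129 + (-1/2 - I*sqrt(2)/6)) = 60*(257/2 - I*sqrt(2)/6) = 7710 - 10*I*sqrt(2)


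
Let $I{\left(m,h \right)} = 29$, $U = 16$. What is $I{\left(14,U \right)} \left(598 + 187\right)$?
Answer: $22765$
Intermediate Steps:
$I{\left(14,U \right)} \left(598 + 187\right) = 29 \left(598 + 187\right) = 29 \cdot 785 = 22765$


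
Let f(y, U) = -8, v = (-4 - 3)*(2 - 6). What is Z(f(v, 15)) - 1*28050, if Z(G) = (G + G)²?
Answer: -27794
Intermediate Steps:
v = 28 (v = -7*(-4) = 28)
Z(G) = 4*G² (Z(G) = (2*G)² = 4*G²)
Z(f(v, 15)) - 1*28050 = 4*(-8)² - 1*28050 = 4*64 - 28050 = 256 - 28050 = -27794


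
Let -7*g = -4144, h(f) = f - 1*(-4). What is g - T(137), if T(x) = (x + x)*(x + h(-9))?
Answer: -35576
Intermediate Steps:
h(f) = 4 + f (h(f) = f + 4 = 4 + f)
T(x) = 2*x*(-5 + x) (T(x) = (x + x)*(x + (4 - 9)) = (2*x)*(x - 5) = (2*x)*(-5 + x) = 2*x*(-5 + x))
g = 592 (g = -⅐*(-4144) = 592)
g - T(137) = 592 - 2*137*(-5 + 137) = 592 - 2*137*132 = 592 - 1*36168 = 592 - 36168 = -35576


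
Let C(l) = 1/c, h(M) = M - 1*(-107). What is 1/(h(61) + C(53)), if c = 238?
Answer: 238/39985 ≈ 0.0059522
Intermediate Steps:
h(M) = 107 + M (h(M) = M + 107 = 107 + M)
C(l) = 1/238
1/(h(61) + C(53)) = 1/((107 + 61) + 1/238) = 1/(168 + 1/238) = 1/(39985/238) = 238/39985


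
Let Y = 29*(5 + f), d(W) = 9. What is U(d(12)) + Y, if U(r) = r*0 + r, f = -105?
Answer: -2891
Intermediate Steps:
U(r) = r (U(r) = 0 + r = r)
Y = -2900 (Y = 29*(5 - 105) = 29*(-100) = -2900)
U(d(12)) + Y = 9 - 2900 = -2891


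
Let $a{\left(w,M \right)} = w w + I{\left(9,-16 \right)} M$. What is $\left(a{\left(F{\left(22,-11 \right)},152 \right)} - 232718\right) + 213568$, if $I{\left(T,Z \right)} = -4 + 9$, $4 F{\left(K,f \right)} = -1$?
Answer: $- \frac{294239}{16} \approx -18390.0$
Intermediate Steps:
$F{\left(K,f \right)} = - \frac{1}{4}$ ($F{\left(K,f \right)} = \frac{1}{4} \left(-1\right) = - \frac{1}{4}$)
$I{\left(T,Z \right)} = 5$
$a{\left(w,M \right)} = w^{2} + 5 M$ ($a{\left(w,M \right)} = w w + 5 M = w^{2} + 5 M$)
$\left(a{\left(F{\left(22,-11 \right)},152 \right)} - 232718\right) + 213568 = \left(\left(\left(- \frac{1}{4}\right)^{2} + 5 \cdot 152\right) - 232718\right) + 213568 = \left(\left(\frac{1}{16} + 760\right) - 232718\right) + 213568 = \left(\frac{12161}{16} - 232718\right) + 213568 = - \frac{3711327}{16} + 213568 = - \frac{294239}{16}$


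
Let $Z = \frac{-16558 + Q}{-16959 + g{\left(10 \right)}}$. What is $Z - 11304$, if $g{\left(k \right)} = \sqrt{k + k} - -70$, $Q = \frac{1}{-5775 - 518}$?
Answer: $- \frac{20288972491822617}{1795004628193} + \frac{208398990 \sqrt{5}}{1795004628193} \approx -11303.0$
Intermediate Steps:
$Q = - \frac{1}{6293}$ ($Q = \frac{1}{-6293} = - \frac{1}{6293} \approx -0.00015891$)
$g{\left(k \right)} = 70 + \sqrt{2} \sqrt{k}$ ($g{\left(k \right)} = \sqrt{2 k} + 70 = \sqrt{2} \sqrt{k} + 70 = 70 + \sqrt{2} \sqrt{k}$)
$Z = - \frac{104199495}{6293 \left(-16889 + 2 \sqrt{5}\right)}$ ($Z = \frac{-16558 - \frac{1}{6293}}{-16959 + \left(70 + \sqrt{2} \sqrt{10}\right)} = - \frac{104199495}{6293 \left(-16959 + \left(70 + 2 \sqrt{5}\right)\right)} = - \frac{104199495}{6293 \left(-16889 + 2 \sqrt{5}\right)} \approx 0.98066$)
$Z - 11304 = \left(\frac{1759825271055}{1795004628193} + \frac{208398990 \sqrt{5}}{1795004628193}\right) - 11304 = - \frac{20288972491822617}{1795004628193} + \frac{208398990 \sqrt{5}}{1795004628193}$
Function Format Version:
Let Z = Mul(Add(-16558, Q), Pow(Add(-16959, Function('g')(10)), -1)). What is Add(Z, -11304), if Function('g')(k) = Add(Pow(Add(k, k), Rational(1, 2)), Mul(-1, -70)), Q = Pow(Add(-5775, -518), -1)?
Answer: Add(Rational(-20288972491822617, 1795004628193), Mul(Rational(208398990, 1795004628193), Pow(5, Rational(1, 2)))) ≈ -11303.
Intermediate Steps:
Q = Rational(-1, 6293) (Q = Pow(-6293, -1) = Rational(-1, 6293) ≈ -0.00015891)
Function('g')(k) = Add(70, Mul(Pow(2, Rational(1, 2)), Pow(k, Rational(1, 2)))) (Function('g')(k) = Add(Pow(Mul(2, k), Rational(1, 2)), 70) = Add(Mul(Pow(2, Rational(1, 2)), Pow(k, Rational(1, 2))), 70) = Add(70, Mul(Pow(2, Rational(1, 2)), Pow(k, Rational(1, 2)))))
Z = Mul(Rational(-104199495, 6293), Pow(Add(-16889, Mul(2, Pow(5, Rational(1, 2)))), -1)) (Z = Mul(Add(-16558, Rational(-1, 6293)), Pow(Add(-16959, Add(70, Mul(Pow(2, Rational(1, 2)), Pow(10, Rational(1, 2))))), -1)) = Mul(Rational(-104199495, 6293), Pow(Add(-16959, Add(70, Mul(2, Pow(5, Rational(1, 2))))), -1)) = Mul(Rational(-104199495, 6293), Pow(Add(-16889, Mul(2, Pow(5, Rational(1, 2)))), -1)) ≈ 0.98066)
Add(Z, -11304) = Add(Add(Rational(1759825271055, 1795004628193), Mul(Rational(208398990, 1795004628193), Pow(5, Rational(1, 2)))), -11304) = Add(Rational(-20288972491822617, 1795004628193), Mul(Rational(208398990, 1795004628193), Pow(5, Rational(1, 2))))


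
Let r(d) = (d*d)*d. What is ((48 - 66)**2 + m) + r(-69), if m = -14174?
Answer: -342359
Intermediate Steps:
r(d) = d**3 (r(d) = d**2*d = d**3)
((48 - 66)**2 + m) + r(-69) = ((48 - 66)**2 - 14174) + (-69)**3 = ((-18)**2 - 14174) - 328509 = (324 - 14174) - 328509 = -13850 - 328509 = -342359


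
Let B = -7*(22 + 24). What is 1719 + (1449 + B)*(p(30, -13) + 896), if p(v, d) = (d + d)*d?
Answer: 1392437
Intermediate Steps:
p(v, d) = 2*d² (p(v, d) = (2*d)*d = 2*d²)
B = -322 (B = -7*46 = -322)
1719 + (1449 + B)*(p(30, -13) + 896) = 1719 + (1449 - 322)*(2*(-13)² + 896) = 1719 + 1127*(2*169 + 896) = 1719 + 1127*(338 + 896) = 1719 + 1127*1234 = 1719 + 1390718 = 1392437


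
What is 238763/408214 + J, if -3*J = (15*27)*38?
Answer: -2093899057/408214 ≈ -5129.4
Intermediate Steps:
J = -5130 (J = -15*27*38/3 = -135*38 = -1/3*15390 = -5130)
238763/408214 + J = 238763/408214 - 5130 = -2093899057/408214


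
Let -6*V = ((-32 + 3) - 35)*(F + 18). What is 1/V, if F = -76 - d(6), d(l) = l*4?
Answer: -3/2624 ≈ -0.0011433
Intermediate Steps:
d(l) = 4*l
F = -100 (F = -76 - 4*6 = -76 - 1*24 = -76 - 24 = -100)
V = -2624/3 (V = -((-32 + 3) - 35)*(-100 + 18)/6 = -(-29 - 35)*(-82)/6 = -(-32)*(-82)/3 = -⅙*5248 = -2624/3 ≈ -874.67)
1/V = 1/(-2624/3) = -3/2624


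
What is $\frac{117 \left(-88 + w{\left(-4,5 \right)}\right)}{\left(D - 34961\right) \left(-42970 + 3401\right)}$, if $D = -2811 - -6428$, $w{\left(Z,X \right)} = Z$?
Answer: $- \frac{897}{103354228} \approx -8.6789 \cdot 10^{-6}$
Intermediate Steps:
$D = 3617$ ($D = -2811 + 6428 = 3617$)
$\frac{117 \left(-88 + w{\left(-4,5 \right)}\right)}{\left(D - 34961\right) \left(-42970 + 3401\right)} = \frac{117 \left(-88 - 4\right)}{\left(3617 - 34961\right) \left(-42970 + 3401\right)} = \frac{117 \left(-92\right)}{\left(-31344\right) \left(-39569\right)} = - \frac{10764}{1240250736} = \left(-10764\right) \frac{1}{1240250736} = - \frac{897}{103354228}$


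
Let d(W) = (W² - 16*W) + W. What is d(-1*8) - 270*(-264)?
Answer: 71464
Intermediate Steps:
d(W) = W² - 15*W
d(-1*8) - 270*(-264) = (-1*8)*(-15 - 1*8) - 270*(-264) = -8*(-15 - 8) + 71280 = -8*(-23) + 71280 = 184 + 71280 = 71464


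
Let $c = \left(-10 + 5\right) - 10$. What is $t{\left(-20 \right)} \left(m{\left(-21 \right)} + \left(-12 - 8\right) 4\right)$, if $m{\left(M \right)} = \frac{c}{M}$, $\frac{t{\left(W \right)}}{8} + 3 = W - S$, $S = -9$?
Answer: $8880$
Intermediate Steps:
$t{\left(W \right)} = 48 + 8 W$ ($t{\left(W \right)} = -24 + 8 \left(W - -9\right) = -24 + 8 \left(W + 9\right) = -24 + 8 \left(9 + W\right) = -24 + \left(72 + 8 W\right) = 48 + 8 W$)
$c = -15$ ($c = -5 - 10 = -15$)
$m{\left(M \right)} = - \frac{15}{M}$
$t{\left(-20 \right)} \left(m{\left(-21 \right)} + \left(-12 - 8\right) 4\right) = \left(48 + 8 \left(-20\right)\right) \left(- \frac{15}{-21} + \left(-12 - 8\right) 4\right) = \left(48 - 160\right) \left(\left(-15\right) \left(- \frac{1}{21}\right) - 80\right) = - 112 \left(\frac{5}{7} - 80\right) = \left(-112\right) \left(- \frac{555}{7}\right) = 8880$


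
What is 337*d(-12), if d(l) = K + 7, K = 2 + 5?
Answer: 4718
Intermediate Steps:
K = 7
d(l) = 14 (d(l) = 7 + 7 = 14)
337*d(-12) = 337*14 = 4718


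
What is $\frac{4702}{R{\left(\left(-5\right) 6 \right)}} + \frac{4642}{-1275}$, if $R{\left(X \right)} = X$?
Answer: $- \frac{68159}{425} \approx -160.37$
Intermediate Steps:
$\frac{4702}{R{\left(\left(-5\right) 6 \right)}} + \frac{4642}{-1275} = \frac{4702}{\left(-5\right) 6} + \frac{4642}{-1275} = \frac{4702}{-30} + 4642 \left(- \frac{1}{1275}\right) = 4702 \left(- \frac{1}{30}\right) - \frac{4642}{1275} = - \frac{2351}{15} - \frac{4642}{1275} = - \frac{68159}{425}$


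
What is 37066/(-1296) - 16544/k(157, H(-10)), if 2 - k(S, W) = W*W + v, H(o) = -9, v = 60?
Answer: 8144425/90072 ≈ 90.421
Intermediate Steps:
k(S, W) = -58 - W² (k(S, W) = 2 - (W*W + 60) = 2 - (W² + 60) = 2 - (60 + W²) = 2 + (-60 - W²) = -58 - W²)
37066/(-1296) - 16544/k(157, H(-10)) = 37066/(-1296) - 16544/(-58 - 1*(-9)²) = 37066*(-1/1296) - 16544/(-58 - 1*81) = -18533/648 - 16544/(-58 - 81) = -18533/648 - 16544/(-139) = -18533/648 - 16544*(-1/139) = -18533/648 + 16544/139 = 8144425/90072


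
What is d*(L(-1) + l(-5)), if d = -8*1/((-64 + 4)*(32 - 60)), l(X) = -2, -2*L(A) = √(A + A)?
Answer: 1/105 + I*√2/420 ≈ 0.0095238 + 0.0033672*I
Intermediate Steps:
L(A) = -√2*√A/2 (L(A) = -√(A + A)/2 = -√2*√A/2)
d = -1/210 (d = -8/((-28*(-60))) = -8/1680 = -8*1/1680 = -1/210 ≈ -0.0047619)
d*(L(-1) + l(-5)) = -(-√2*√(-1)/2 - 2)/210 = -(-√2*I/2 - 2)/210 = -(-I*√2/2 - 2)/210 = -(-2 - I*√2/2)/210 = 1/105 + I*√2/420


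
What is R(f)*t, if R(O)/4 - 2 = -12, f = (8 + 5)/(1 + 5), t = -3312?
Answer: 132480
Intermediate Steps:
f = 13/6 ≈ 2.1667
R(O) = -40 (R(O) = 8 + 4*(-12) = 8 - 48 = -40)
R(f)*t = -40*(-3312) = 132480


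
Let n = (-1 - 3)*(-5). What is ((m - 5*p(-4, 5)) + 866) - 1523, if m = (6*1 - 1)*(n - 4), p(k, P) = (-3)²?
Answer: -622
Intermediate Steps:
p(k, P) = 9
n = 20 (n = -4*(-5) = 20)
m = 80 (m = (6*1 - 1)*(20 - 4) = (6 - 1)*16 = 5*16 = 80)
((m - 5*p(-4, 5)) + 866) - 1523 = ((80 - 5*9) + 866) - 1523 = ((80 - 45) + 866) - 1523 = (35 + 866) - 1523 = 901 - 1523 = -622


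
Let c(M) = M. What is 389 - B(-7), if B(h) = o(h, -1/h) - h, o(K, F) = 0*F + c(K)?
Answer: 389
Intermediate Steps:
o(K, F) = K (o(K, F) = 0*F + K = 0 + K = K)
B(h) = 0 (B(h) = h - h = 0)
389 - B(-7) = 389 - 1*0 = 389 + 0 = 389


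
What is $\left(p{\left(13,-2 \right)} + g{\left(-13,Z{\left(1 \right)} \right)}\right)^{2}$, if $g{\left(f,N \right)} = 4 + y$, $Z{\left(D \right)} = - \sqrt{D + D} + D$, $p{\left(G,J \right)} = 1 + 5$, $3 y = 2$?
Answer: $\frac{1024}{9} \approx 113.78$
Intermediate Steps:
$y = \frac{2}{3}$ ($y = \frac{1}{3} \cdot 2 = \frac{2}{3} \approx 0.66667$)
$p{\left(G,J \right)} = 6$
$Z{\left(D \right)} = D - \sqrt{2} \sqrt{D}$ ($Z{\left(D \right)} = - \sqrt{2 D} + D = - \sqrt{2} \sqrt{D} + D = D - \sqrt{2} \sqrt{D}$)
$g{\left(f,N \right)} = \frac{14}{3}$ ($g{\left(f,N \right)} = 4 + \frac{2}{3} = \frac{14}{3}$)
$\left(p{\left(13,-2 \right)} + g{\left(-13,Z{\left(1 \right)} \right)}\right)^{2} = \left(6 + \frac{14}{3}\right)^{2} = \left(\frac{32}{3}\right)^{2} = \frac{1024}{9}$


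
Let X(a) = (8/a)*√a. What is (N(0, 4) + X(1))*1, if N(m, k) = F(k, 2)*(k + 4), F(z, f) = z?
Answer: 40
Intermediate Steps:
X(a) = 8/√a
N(m, k) = k*(4 + k) (N(m, k) = k*(k + 4) = k*(4 + k))
(N(0, 4) + X(1))*1 = (4*(4 + 4) + 8/√1)*1 = (4*8 + 8*1)*1 = (32 + 8)*1 = 40*1 = 40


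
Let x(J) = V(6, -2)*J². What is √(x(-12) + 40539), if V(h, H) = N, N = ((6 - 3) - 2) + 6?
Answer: √41547 ≈ 203.83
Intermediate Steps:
N = 7 (N = (3 - 2) + 6 = 1 + 6 = 7)
V(h, H) = 7
x(J) = 7*J²
√(x(-12) + 40539) = √(7*(-12)² + 40539) = √(7*144 + 40539) = √(1008 + 40539) = √41547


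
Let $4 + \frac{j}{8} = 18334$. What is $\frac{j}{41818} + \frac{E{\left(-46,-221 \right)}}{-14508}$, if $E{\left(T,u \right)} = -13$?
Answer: $\frac{81846029}{23334444} \approx 3.5075$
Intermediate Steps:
$j = 146640$ ($j = -32 + 8 \cdot 18334 = -32 + 146672 = 146640$)
$\frac{j}{41818} + \frac{E{\left(-46,-221 \right)}}{-14508} = \frac{146640}{41818} - \frac{13}{-14508} = 146640 \cdot \frac{1}{41818} - - \frac{1}{1116} = \frac{73320}{20909} + \frac{1}{1116} = \frac{81846029}{23334444}$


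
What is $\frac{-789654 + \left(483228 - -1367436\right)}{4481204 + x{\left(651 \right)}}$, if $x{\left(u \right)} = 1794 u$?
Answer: $\frac{530505}{2824549} \approx 0.18782$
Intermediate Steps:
$\frac{-789654 + \left(483228 - -1367436\right)}{4481204 + x{\left(651 \right)}} = \frac{-789654 + \left(483228 - -1367436\right)}{4481204 + 1794 \cdot 651} = \frac{-789654 + \left(483228 + 1367436\right)}{4481204 + 1167894} = \frac{-789654 + 1850664}{5649098} = 1061010 \cdot \frac{1}{5649098} = \frac{530505}{2824549}$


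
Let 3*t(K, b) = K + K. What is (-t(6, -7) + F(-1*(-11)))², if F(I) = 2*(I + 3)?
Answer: 576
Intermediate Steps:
F(I) = 6 + 2*I (F(I) = 2*(3 + I) = 6 + 2*I)
t(K, b) = 2*K/3 (t(K, b) = (K + K)/3 = (2*K)/3 = 2*K/3)
(-t(6, -7) + F(-1*(-11)))² = (-2*6/3 + (6 + 2*(-1*(-11))))² = (-1*4 + (6 + 2*11))² = (-4 + (6 + 22))² = (-4 + 28)² = 24² = 576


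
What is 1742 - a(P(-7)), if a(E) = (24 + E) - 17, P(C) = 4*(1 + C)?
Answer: 1759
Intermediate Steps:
P(C) = 4 + 4*C
a(E) = 7 + E
1742 - a(P(-7)) = 1742 - (7 + (4 + 4*(-7))) = 1742 - (7 + (4 - 28)) = 1742 - (7 - 24) = 1742 - 1*(-17) = 1742 + 17 = 1759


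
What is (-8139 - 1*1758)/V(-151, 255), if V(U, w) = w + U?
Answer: -9897/104 ≈ -95.163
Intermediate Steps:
V(U, w) = U + w
(-8139 - 1*1758)/V(-151, 255) = (-8139 - 1*1758)/(-151 + 255) = (-8139 - 1758)/104 = -9897*1/104 = -9897/104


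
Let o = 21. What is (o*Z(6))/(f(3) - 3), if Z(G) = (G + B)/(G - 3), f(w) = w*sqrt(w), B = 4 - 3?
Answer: 49/6 + 49*sqrt(3)/6 ≈ 22.312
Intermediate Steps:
B = 1
f(w) = w**(3/2)
Z(G) = (1 + G)/(-3 + G) (Z(G) = (G + 1)/(G - 3) = (1 + G)/(-3 + G))
(o*Z(6))/(f(3) - 3) = (21*((1 + 6)/(-3 + 6)))/(3**(3/2) - 3) = (21*(7/3))/(3*sqrt(3) - 3) = (21*((1/3)*7))/(-3 + 3*sqrt(3)) = (21*(7/3))/(-3 + 3*sqrt(3)) = 49/(-3 + 3*sqrt(3))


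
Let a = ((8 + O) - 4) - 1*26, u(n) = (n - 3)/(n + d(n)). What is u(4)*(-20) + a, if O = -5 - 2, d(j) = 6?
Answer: -31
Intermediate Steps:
O = -7
u(n) = (-3 + n)/(6 + n) (u(n) = (n - 3)/(n + 6) = (-3 + n)/(6 + n))
a = -29 (a = ((8 - 7) - 4) - 1*26 = (1 - 4) - 26 = -3 - 26 = -29)
u(4)*(-20) + a = ((-3 + 4)/(6 + 4))*(-20) - 29 = (1/10)*(-20) - 29 = ((⅒)*1)*(-20) - 29 = (⅒)*(-20) - 29 = -2 - 29 = -31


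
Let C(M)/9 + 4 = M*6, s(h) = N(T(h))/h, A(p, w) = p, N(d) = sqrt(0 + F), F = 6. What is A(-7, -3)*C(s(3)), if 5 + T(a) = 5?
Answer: 252 - 126*sqrt(6) ≈ -56.636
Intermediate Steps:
T(a) = 0 (T(a) = -5 + 5 = 0)
N(d) = sqrt(6) (N(d) = sqrt(0 + 6) = sqrt(6))
s(h) = sqrt(6)/h
C(M) = -36 + 54*M (C(M) = -36 + 9*(M*6) = -36 + 9*(6*M) = -36 + 54*M)
A(-7, -3)*C(s(3)) = -7*(-36 + 54*(sqrt(6)/3)) = -7*(-36 + 18*sqrt(6)) = 252 - 126*sqrt(6)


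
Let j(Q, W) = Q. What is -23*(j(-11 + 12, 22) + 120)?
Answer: -2783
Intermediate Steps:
-23*(j(-11 + 12, 22) + 120) = -23*((-11 + 12) + 120) = -23*(1 + 120) = -23*121 = -2783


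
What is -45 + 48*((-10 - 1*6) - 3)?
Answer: -957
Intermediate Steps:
-45 + 48*((-10 - 1*6) - 3) = -45 + 48*((-10 - 6) - 3) = -45 + 48*(-16 - 3) = -45 + 48*(-19) = -45 - 912 = -957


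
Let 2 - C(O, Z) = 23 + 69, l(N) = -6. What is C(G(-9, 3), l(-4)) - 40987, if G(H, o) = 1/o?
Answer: -41077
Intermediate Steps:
C(O, Z) = -90 (C(O, Z) = 2 - (23 + 69) = 2 - 1*92 = 2 - 92 = -90)
C(G(-9, 3), l(-4)) - 40987 = -90 - 40987 = -41077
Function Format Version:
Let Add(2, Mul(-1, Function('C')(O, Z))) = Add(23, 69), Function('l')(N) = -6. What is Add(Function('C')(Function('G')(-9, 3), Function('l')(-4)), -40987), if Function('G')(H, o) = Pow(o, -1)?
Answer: -41077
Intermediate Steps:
Function('C')(O, Z) = -90 (Function('C')(O, Z) = Add(2, Mul(-1, Add(23, 69))) = Add(2, Mul(-1, 92)) = Add(2, -92) = -90)
Add(Function('C')(Function('G')(-9, 3), Function('l')(-4)), -40987) = Add(-90, -40987) = -41077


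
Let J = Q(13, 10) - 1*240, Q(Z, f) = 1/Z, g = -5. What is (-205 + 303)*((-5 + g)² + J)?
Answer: -178262/13 ≈ -13712.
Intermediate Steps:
J = -3119/13 (J = 1/13 - 1*240 = 1/13 - 240 = -3119/13 ≈ -239.92)
(-205 + 303)*((-5 + g)² + J) = (-205 + 303)*((-5 - 5)² - 3119/13) = 98*((-10)² - 3119/13) = 98*(100 - 3119/13) = 98*(-1819/13) = -178262/13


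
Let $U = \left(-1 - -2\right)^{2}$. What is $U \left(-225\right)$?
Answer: $-225$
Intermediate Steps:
$U = 1$ ($U = \left(-1 + 2\right)^{2} = 1^{2} = 1$)
$U \left(-225\right) = 1 \left(-225\right) = -225$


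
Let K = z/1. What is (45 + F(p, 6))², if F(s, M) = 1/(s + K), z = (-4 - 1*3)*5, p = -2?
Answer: 2768896/1369 ≈ 2022.6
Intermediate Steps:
z = -35 (z = (-4 - 3)*5 = -7*5 = -35)
K = -35 (K = -35/1 = -35*1 = -35)
F(s, M) = 1/(-35 + s) (F(s, M) = 1/(s - 35) = 1/(-35 + s))
(45 + F(p, 6))² = (45 + 1/(-35 - 2))² = (45 + 1/(-37))² = (45 - 1/37)² = (1664/37)² = 2768896/1369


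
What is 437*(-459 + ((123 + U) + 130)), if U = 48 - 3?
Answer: -70357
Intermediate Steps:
U = 45
437*(-459 + ((123 + U) + 130)) = 437*(-459 + ((123 + 45) + 130)) = 437*(-459 + (168 + 130)) = 437*(-459 + 298) = 437*(-161) = -70357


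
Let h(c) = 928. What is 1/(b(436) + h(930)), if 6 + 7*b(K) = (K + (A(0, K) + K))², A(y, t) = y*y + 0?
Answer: 7/766874 ≈ 9.1280e-6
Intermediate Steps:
A(y, t) = y² (A(y, t) = y² + 0 = y²)
b(K) = -6/7 + 4*K²/7 (b(K) = -6/7 + (K + (0² + K))²/7 = -6/7 + (K + (0 + K))²/7 = -6/7 + (K + K)²/7 = -6/7 + (2*K)²/7 = -6/7 + (4*K²)/7 = -6/7 + 4*K²/7)
1/(b(436) + h(930)) = 1/((-6/7 + (4/7)*436²) + 928) = 1/((-6/7 + (4/7)*190096) + 928) = 1/((-6/7 + 760384/7) + 928) = 1/(760378/7 + 928) = 1/(766874/7) = 7/766874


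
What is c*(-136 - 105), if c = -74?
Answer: 17834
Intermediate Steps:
c*(-136 - 105) = -74*(-136 - 105) = -74*(-241) = 17834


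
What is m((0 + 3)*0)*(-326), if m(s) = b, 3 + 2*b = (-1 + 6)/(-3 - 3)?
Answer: 3749/6 ≈ 624.83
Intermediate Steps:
b = -23/12 (b = -3/2 + ((-1 + 6)/(-3 - 3))/2 = -3/2 + (5/(-6))/2 = -3/2 + (5*(-⅙))/2 = -3/2 + (½)*(-⅚) = -3/2 - 5/12 = -23/12 ≈ -1.9167)
m(s) = -23/12
m((0 + 3)*0)*(-326) = -23/12*(-326) = 3749/6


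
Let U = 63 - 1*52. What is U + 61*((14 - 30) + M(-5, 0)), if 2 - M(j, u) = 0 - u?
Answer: -843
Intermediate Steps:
M(j, u) = 2 + u (M(j, u) = 2 - (0 - u) = 2 - (-1)*u = 2 + u)
U = 11 (U = 63 - 52 = 11)
U + 61*((14 - 30) + M(-5, 0)) = 11 + 61*((14 - 30) + (2 + 0)) = 11 + 61*(-16 + 2) = 11 + 61*(-14) = 11 - 854 = -843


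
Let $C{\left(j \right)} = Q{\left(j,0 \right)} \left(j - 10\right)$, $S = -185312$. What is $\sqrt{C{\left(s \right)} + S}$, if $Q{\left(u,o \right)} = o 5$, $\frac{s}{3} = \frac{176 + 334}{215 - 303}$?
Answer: $4 i \sqrt{11582} \approx 430.48 i$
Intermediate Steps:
$s = - \frac{765}{44}$ ($s = 3 \frac{176 + 334}{215 - 303} = 3 \frac{510}{-88} = 3 \cdot 510 \left(- \frac{1}{88}\right) = 3 \left(- \frac{255}{44}\right) = - \frac{765}{44} \approx -17.386$)
$Q{\left(u,o \right)} = 5 o$
$C{\left(j \right)} = 0$ ($C{\left(j \right)} = 5 \cdot 0 \left(j - 10\right) = 0 \left(-10 + j\right) = 0$)
$\sqrt{C{\left(s \right)} + S} = \sqrt{0 - 185312} = \sqrt{-185312} = 4 i \sqrt{11582}$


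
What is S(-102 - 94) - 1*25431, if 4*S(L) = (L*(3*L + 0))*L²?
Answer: 1106816361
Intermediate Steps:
S(L) = 3*L⁴/4 (S(L) = ((L*(3*L + 0))*L²)/4 = ((L*(3*L))*L²)/4 = ((3*L²)*L²)/4 = (3*L⁴)/4 = 3*L⁴/4)
S(-102 - 94) - 1*25431 = 3*(-102 - 94)⁴/4 - 1*25431 = (¾)*(-196)⁴ - 25431 = (¾)*1475789056 - 25431 = 1106841792 - 25431 = 1106816361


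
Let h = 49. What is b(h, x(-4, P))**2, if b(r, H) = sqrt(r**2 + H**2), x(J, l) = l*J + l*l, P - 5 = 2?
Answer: 2842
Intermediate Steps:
P = 7 (P = 5 + 2 = 7)
x(J, l) = l**2 + J*l (x(J, l) = J*l + l**2 = l**2 + J*l)
b(r, H) = sqrt(H**2 + r**2)
b(h, x(-4, P))**2 = (sqrt((7*(-4 + 7))**2 + 49**2))**2 = (sqrt((7*3)**2 + 2401))**2 = (sqrt(21**2 + 2401))**2 = (sqrt(441 + 2401))**2 = (sqrt(2842))**2 = (7*sqrt(58))**2 = 2842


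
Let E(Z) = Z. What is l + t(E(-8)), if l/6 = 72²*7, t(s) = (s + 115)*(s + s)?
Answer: 216016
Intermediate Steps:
t(s) = 2*s*(115 + s) (t(s) = (115 + s)*(2*s) = 2*s*(115 + s))
l = 217728 (l = 6*(72²*7) = 6*(5184*7) = 6*36288 = 217728)
l + t(E(-8)) = 217728 + 2*(-8)*(115 - 8) = 217728 + 2*(-8)*107 = 217728 - 1712 = 216016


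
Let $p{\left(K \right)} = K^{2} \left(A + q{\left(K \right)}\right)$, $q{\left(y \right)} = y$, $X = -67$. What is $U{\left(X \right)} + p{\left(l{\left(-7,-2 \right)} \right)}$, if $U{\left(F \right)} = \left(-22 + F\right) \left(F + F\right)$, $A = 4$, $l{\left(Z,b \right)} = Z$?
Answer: $11779$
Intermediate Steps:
$U{\left(F \right)} = 2 F \left(-22 + F\right)$ ($U{\left(F \right)} = \left(-22 + F\right) 2 F = 2 F \left(-22 + F\right)$)
$p{\left(K \right)} = K^{2} \left(4 + K\right)$
$U{\left(X \right)} + p{\left(l{\left(-7,-2 \right)} \right)} = 2 \left(-67\right) \left(-22 - 67\right) + \left(-7\right)^{2} \left(4 - 7\right) = 2 \left(-67\right) \left(-89\right) + 49 \left(-3\right) = 11926 - 147 = 11779$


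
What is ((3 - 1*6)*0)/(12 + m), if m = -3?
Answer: 0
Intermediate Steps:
((3 - 1*6)*0)/(12 + m) = ((3 - 1*6)*0)/(12 - 3) = ((3 - 6)*0)/9 = -3*0*(⅑) = 0*(⅑) = 0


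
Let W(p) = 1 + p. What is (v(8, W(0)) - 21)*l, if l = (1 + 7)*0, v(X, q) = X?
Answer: 0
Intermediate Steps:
l = 0 (l = 8*0 = 0)
(v(8, W(0)) - 21)*l = (8 - 21)*0 = -13*0 = 0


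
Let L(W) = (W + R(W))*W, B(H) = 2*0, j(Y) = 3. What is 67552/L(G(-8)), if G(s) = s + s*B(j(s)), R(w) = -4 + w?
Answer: 2111/5 ≈ 422.20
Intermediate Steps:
B(H) = 0
G(s) = s (G(s) = s + s*0 = s + 0 = s)
L(W) = W*(-4 + 2*W) (L(W) = (W + (-4 + W))*W = (-4 + 2*W)*W = W*(-4 + 2*W))
67552/L(G(-8)) = 67552/((2*(-8)*(-2 - 8))) = 67552/((2*(-8)*(-10))) = 67552/160 = 67552*(1/160) = 2111/5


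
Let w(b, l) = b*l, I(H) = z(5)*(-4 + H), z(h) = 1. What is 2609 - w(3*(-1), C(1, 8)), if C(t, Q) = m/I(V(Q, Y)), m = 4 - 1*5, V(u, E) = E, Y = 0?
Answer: 10439/4 ≈ 2609.8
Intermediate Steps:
m = -1 (m = 4 - 5 = -1)
I(H) = -4 + H (I(H) = 1*(-4 + H) = -4 + H)
C(t, Q) = ¼ (C(t, Q) = -1/(-4 + 0) = -1/(-4) = -1*(-¼) = ¼)
2609 - w(3*(-1), C(1, 8)) = 2609 - 3*(-1)/4 = 2609 - (-3)/4 = 2609 - 1*(-¾) = 2609 + ¾ = 10439/4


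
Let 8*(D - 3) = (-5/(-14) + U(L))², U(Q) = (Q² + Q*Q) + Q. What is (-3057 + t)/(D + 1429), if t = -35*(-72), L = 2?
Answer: -280672/755467 ≈ -0.37152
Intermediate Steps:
U(Q) = Q + 2*Q² (U(Q) = (Q² + Q²) + Q = 2*Q² + Q = Q + 2*Q²)
t = 2520
D = 25729/1568 (D = 3 + (-5/(-14) + 2*(1 + 2*2))²/8 = 3 + (-5*(-1/14) + 2*(1 + 4))²/8 = 3 + (5/14 + 2*5)²/8 = 3 + (5/14 + 10)²/8 = 3 + (145/14)²/8 = 3 + (⅛)*(21025/196) = 3 + 21025/1568 = 25729/1568 ≈ 16.409)
(-3057 + t)/(D + 1429) = (-3057 + 2520)/(25729/1568 + 1429) = -537/2266401/1568 = -537*1568/2266401 = -280672/755467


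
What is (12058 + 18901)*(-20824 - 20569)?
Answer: -1281485887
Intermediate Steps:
(12058 + 18901)*(-20824 - 20569) = 30959*(-41393) = -1281485887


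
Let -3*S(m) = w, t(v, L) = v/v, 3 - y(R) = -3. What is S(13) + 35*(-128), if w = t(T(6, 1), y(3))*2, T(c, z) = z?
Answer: -13442/3 ≈ -4480.7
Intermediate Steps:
y(R) = 6 (y(R) = 3 - 1*(-3) = 3 + 3 = 6)
t(v, L) = 1
w = 2 (w = 1*2 = 2)
S(m) = -⅔ (S(m) = -⅓*2 = -⅔)
S(13) + 35*(-128) = -⅔ + 35*(-128) = -⅔ - 4480 = -13442/3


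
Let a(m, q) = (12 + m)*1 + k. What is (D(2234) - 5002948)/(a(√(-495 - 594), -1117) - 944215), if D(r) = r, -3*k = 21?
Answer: 4721724165940/891532525189 + 165023562*I/891532525189 ≈ 5.2962 + 0.0001851*I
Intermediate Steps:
k = -7 (k = -⅓*21 = -7)
a(m, q) = 5 + m (a(m, q) = (12 + m)*1 - 7 = (12 + m) - 7 = 5 + m)
(D(2234) - 5002948)/(a(√(-495 - 594), -1117) - 944215) = (2234 - 5002948)/((5 + √(-495 - 594)) - 944215) = -5000714/((5 + √(-1089)) - 944215) = -5000714/((5 + 33*I) - 944215) = -5000714*(-944210 - 33*I)/891532525189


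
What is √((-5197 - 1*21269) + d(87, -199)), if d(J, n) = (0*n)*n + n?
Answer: I*√26665 ≈ 163.29*I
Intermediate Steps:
d(J, n) = n (d(J, n) = 0*n + n = 0 + n = n)
√((-5197 - 1*21269) + d(87, -199)) = √((-5197 - 1*21269) - 199) = √((-5197 - 21269) - 199) = √(-26466 - 199) = √(-26665) = I*√26665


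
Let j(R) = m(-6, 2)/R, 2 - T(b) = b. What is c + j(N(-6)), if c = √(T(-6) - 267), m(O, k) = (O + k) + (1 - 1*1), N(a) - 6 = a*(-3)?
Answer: -⅙ + I*√259 ≈ -0.16667 + 16.093*I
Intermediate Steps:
T(b) = 2 - b
N(a) = 6 - 3*a (N(a) = 6 + a*(-3) = 6 - 3*a)
m(O, k) = O + k (m(O, k) = (O + k) + (1 - 1) = (O + k) + 0 = O + k)
j(R) = -4/R (j(R) = (-6 + 2)/R = -4/R)
c = I*√259 (c = √((2 - 1*(-6)) - 267) = √((2 + 6) - 267) = √(8 - 267) = √(-259) = I*√259 ≈ 16.093*I)
c + j(N(-6)) = I*√259 - 4/(6 - 3*(-6)) = I*√259 - 4/(6 + 18) = I*√259 - 4/24 = I*√259 - 4*1/24 = I*√259 - ⅙ = -⅙ + I*√259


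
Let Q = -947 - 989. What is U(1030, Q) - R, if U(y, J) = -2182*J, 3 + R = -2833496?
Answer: 7057851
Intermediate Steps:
R = -2833499 (R = -3 - 2833496 = -2833499)
Q = -1936
U(1030, Q) - R = -2182*(-1936) - 1*(-2833499) = 4224352 + 2833499 = 7057851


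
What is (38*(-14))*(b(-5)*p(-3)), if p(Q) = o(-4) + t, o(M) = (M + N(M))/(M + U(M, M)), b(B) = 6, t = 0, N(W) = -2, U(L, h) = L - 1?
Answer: -2128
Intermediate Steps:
U(L, h) = -1 + L
o(M) = (-2 + M)/(-1 + 2*M) (o(M) = (M - 2)/(M + (-1 + M)) = (-2 + M)/(-1 + 2*M))
p(Q) = ⅔ (p(Q) = (-2 - 4)/(-1 + 2*(-4)) + 0 = -6/(-1 - 8) + 0 = -6/(-9) + 0 = -⅑*(-6) + 0 = ⅔ + 0 = ⅔)
(38*(-14))*(b(-5)*p(-3)) = (38*(-14))*(6*(⅔)) = -532*4 = -2128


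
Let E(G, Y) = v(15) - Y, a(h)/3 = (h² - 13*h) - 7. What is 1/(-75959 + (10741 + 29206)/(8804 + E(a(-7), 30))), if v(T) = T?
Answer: -8789/667563704 ≈ -1.3166e-5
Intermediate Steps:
a(h) = -21 - 39*h + 3*h² (a(h) = 3*((h² - 13*h) - 7) = 3*(-7 + h² - 13*h) = -21 - 39*h + 3*h²)
E(G, Y) = 15 - Y
1/(-75959 + (10741 + 29206)/(8804 + E(a(-7), 30))) = 1/(-75959 + (10741 + 29206)/(8804 + (15 - 1*30))) = 1/(-75959 + 39947/(8804 + (15 - 30))) = 1/(-75959 + 39947/(8804 - 15)) = 1/(-75959 + 39947/8789) = 1/(-667563704/8789) = -8789/667563704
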